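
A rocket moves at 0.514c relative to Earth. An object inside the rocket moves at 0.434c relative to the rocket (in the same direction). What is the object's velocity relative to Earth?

u = (u' + v)/(1 + u'v/c²)
Numerator: 0.434 + 0.514 = 0.948
Denominator: 1 + 0.223076 = 1.223076
u = 0.948/1.223076 = 0.7751c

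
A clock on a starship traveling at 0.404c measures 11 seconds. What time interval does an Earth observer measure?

Proper time Δt₀ = 11 seconds
γ = 1/√(1 - 0.404²) = 1.0932
Δt = γΔt₀ = 1.0932 × 11 = 12.03 seconds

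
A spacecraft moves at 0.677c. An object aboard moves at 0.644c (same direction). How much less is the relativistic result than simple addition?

Classical: u' + v = 0.644 + 0.677 = 1.321c
Relativistic: u = (0.644 + 0.677)/(1 + 0.435988) = 1.321/1.435988 = 0.9199c
Difference: 1.321 - 0.9199 = 0.4011c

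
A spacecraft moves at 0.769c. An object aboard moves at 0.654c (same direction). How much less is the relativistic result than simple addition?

Classical: u' + v = 0.654 + 0.769 = 1.423c
Relativistic: u = (0.654 + 0.769)/(1 + 0.502926) = 1.423/1.502926 = 0.9468c
Difference: 1.423 - 0.9468 = 0.4762c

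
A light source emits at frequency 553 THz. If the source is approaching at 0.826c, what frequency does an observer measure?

β = v/c = 0.826
(1+β)/(1-β) = 1.826/0.174 = 10.49
Doppler factor = √(10.49) = 3.239
f_obs = 553 × 3.239 = 1791 THz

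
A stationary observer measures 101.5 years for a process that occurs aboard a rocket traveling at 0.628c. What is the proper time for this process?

Dilated time Δt = 101.5 years
γ = 1/√(1 - 0.628²) = 1.285
Δt₀ = Δt/γ = 101.5/1.285 = 78.99 years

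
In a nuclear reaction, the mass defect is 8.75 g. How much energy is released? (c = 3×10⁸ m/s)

Convert mass defect: Δm = 8.75 g = 0.00875 kg
E = Δm·c² = 0.00875 × (3×10⁸)²
= 0.00875 × 9×10¹⁶ = 7.875×10¹⁴ J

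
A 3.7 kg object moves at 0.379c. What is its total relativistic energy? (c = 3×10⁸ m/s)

γ = 1/√(1 - 0.379²) = 1.0806
mc² = 3.7 × (3×10⁸)² = 3.330×10¹⁷ J
E = γmc² = 1.0806 × 3.330×10¹⁷ = 3.598×10¹⁷ J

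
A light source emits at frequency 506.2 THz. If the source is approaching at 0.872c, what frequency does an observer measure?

β = v/c = 0.872
(1+β)/(1-β) = 1.872/0.128 = 14.625
Doppler factor = √(14.625) = 3.824
f_obs = 506.2 × 3.824 = 1936 THz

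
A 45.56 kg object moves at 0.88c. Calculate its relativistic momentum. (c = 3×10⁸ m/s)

γ = 1/√(1 - 0.88²) = 2.105
v = 0.88 × 3×10⁸ = 2.640×10⁸ m/s
p = γmv = 2.105 × 45.56 × 2.640×10⁸ = 2.532×10¹⁰ kg·m/s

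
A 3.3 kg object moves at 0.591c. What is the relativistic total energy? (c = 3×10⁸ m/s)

γ = 1/√(1 - 0.591²) = 1.2397
mc² = 3.3 × (3×10⁸)² = 2.970×10¹⁷ J
E = γmc² = 1.2397 × 2.970×10¹⁷ = 3.682×10¹⁷ J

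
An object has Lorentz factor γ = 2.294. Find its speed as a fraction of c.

From γ = 1/√(1 - v²/c²):
1/γ² = 1/2.294² = 0.1900
v²/c² = 1 - 0.1900 = 0.8100
v/c = √(0.8100) = 0.9000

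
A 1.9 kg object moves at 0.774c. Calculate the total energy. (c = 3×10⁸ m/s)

γ = 1/√(1 - 0.774²) = 1.5793
mc² = 1.9 × (3×10⁸)² = 1.710×10¹⁷ J
E = γmc² = 1.5793 × 1.710×10¹⁷ = 2.701×10¹⁷ J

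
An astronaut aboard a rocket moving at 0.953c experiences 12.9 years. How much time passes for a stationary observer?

Proper time Δt₀ = 12.9 years
γ = 1/√(1 - 0.953²) = 3.301
Δt = γΔt₀ = 3.301 × 12.9 = 42.58 years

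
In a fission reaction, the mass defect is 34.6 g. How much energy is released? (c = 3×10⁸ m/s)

Convert mass defect: Δm = 34.6 g = 0.0346 kg
E = Δm·c² = 0.0346 × (3×10⁸)²
= 0.0346 × 9×10¹⁶ = 3.114×10¹⁵ J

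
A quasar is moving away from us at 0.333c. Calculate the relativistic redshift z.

β = 0.333
(1+β)/(1-β) = 1.333/0.667 = 1.9985
√(1.9985) = 1.4137
z = 1.4137 - 1 = 0.4137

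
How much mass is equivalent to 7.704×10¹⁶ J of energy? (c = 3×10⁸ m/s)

From E = mc², we get m = E/c²
c² = (3×10⁸)² = 9×10¹⁶ m²/s²
m = 7.704×10¹⁶ / 9×10¹⁶ = 0.8560 kg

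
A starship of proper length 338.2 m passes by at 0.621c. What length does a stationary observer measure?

Proper length L₀ = 338.2 m
γ = 1/√(1 - 0.621²) = 1.2758
L = L₀/γ = 338.2/1.2758 = 265.1 m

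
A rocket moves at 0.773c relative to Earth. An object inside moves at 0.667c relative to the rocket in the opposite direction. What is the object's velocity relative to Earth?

Object's velocity in rocket frame is u' = -0.667c
u = (u' + v)/(1 + u'v/c²) = (v - 0.667)/(1 - 0.667·v/c²)
Numerator: 0.773 - 0.667 = 0.106
Denominator: 1 - 0.515591 = 0.484409
u = 0.106/0.484409 = 0.2188c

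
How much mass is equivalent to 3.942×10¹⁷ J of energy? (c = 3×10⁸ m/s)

From E = mc², we get m = E/c²
c² = (3×10⁸)² = 9×10¹⁶ m²/s²
m = 3.942×10¹⁷ / 9×10¹⁶ = 4.380 kg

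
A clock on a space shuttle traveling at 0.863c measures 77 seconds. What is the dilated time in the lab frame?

Proper time Δt₀ = 77 seconds
γ = 1/√(1 - 0.863²) = 1.979
Δt = γΔt₀ = 1.979 × 77 = 152.4 seconds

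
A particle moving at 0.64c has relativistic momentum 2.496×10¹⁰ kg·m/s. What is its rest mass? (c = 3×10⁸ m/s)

γ = 1/√(1 - 0.64²) = 1.3014
v = 0.64 × 3×10⁸ = 1.920×10⁸ m/s
m = p/(γv) = 2.496×10¹⁰/(1.3014 × 1.920×10⁸) = 99.89 kg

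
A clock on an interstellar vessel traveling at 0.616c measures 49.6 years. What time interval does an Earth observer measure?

Proper time Δt₀ = 49.6 years
γ = 1/√(1 - 0.616²) = 1.2694
Δt = γΔt₀ = 1.2694 × 49.6 = 62.96 years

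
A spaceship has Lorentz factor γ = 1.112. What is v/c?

From γ = 1/√(1 - v²/c²):
1/γ² = 1/1.112² = 0.8087
v²/c² = 1 - 0.8087 = 0.1913
v/c = √(0.1913) = 0.4374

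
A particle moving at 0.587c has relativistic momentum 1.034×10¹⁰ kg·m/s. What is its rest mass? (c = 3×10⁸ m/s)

γ = 1/√(1 - 0.587²) = 1.235
v = 0.587 × 3×10⁸ = 1.761×10⁸ m/s
m = p/(γv) = 1.034×10¹⁰/(1.235 × 1.761×10⁸) = 47.54 kg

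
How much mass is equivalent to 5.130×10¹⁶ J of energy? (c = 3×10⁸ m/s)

From E = mc², we get m = E/c²
c² = (3×10⁸)² = 9×10¹⁶ m²/s²
m = 5.130×10¹⁶ / 9×10¹⁶ = 0.5700 kg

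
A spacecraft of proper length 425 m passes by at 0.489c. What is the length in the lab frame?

Proper length L₀ = 425 m
γ = 1/√(1 - 0.489²) = 1.1464
L = L₀/γ = 425/1.1464 = 370.7 m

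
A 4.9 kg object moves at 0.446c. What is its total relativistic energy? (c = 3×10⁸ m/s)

γ = 1/√(1 - 0.446²) = 1.1173
mc² = 4.9 × (3×10⁸)² = 4.410×10¹⁷ J
E = γmc² = 1.1173 × 4.410×10¹⁷ = 4.927×10¹⁷ J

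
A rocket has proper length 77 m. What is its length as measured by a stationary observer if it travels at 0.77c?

Proper length L₀ = 77 m
γ = 1/√(1 - 0.77²) = 1.5673
L = L₀/γ = 77/1.5673 = 49.13 m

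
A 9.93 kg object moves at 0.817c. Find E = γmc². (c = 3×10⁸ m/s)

γ = 1/√(1 - 0.817²) = 1.734
mc² = 9.93 × (3×10⁸)² = 8.937×10¹⁷ J
E = γmc² = 1.734 × 8.937×10¹⁷ = 1.550×10¹⁸ J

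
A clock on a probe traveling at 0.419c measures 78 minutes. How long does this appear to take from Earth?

Proper time Δt₀ = 78 minutes
γ = 1/√(1 - 0.419²) = 1.1013
Δt = γΔt₀ = 1.1013 × 78 = 85.90 minutes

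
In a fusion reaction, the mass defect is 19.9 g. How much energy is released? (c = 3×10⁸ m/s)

Convert mass defect: Δm = 19.9 g = 0.0199 kg
E = Δm·c² = 0.0199 × (3×10⁸)²
= 0.0199 × 9×10¹⁶ = 1.791×10¹⁵ J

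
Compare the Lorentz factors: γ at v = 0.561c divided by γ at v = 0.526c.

γ₁ = 1/√(1 - 0.561²) = 1.208
γ₂ = 1/√(1 - 0.526²) = 1.176
γ₁/γ₂ = 1.208/1.176 = 1.027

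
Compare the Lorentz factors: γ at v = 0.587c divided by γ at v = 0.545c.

γ₁ = 1/√(1 - 0.587²) = 1.2352
γ₂ = 1/√(1 - 0.545²) = 1.1927
γ₁/γ₂ = 1.2352/1.1927 = 1.036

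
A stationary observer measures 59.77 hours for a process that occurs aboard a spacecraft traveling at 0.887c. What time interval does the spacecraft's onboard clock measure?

Dilated time Δt = 59.77 hours
γ = 1/√(1 - 0.887²) = 2.1656
Δt₀ = Δt/γ = 59.77/2.1656 = 27.60 hours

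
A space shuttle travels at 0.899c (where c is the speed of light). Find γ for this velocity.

v/c = 0.899, so (v/c)² = 0.808201
1 - (v/c)² = 0.191799
γ = 1/√(0.191799) = 2.283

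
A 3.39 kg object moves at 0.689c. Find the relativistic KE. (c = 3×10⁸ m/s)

γ = 1/√(1 - 0.689²) = 1.3798
γ - 1 = 0.3798
KE = (γ-1)mc² = 0.3798 × 3.39 × (3×10⁸)² = 1.159×10¹⁷ J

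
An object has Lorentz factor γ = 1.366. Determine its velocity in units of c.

From γ = 1/√(1 - v²/c²):
1/γ² = 1/1.366² = 0.5359
v²/c² = 1 - 0.5359 = 0.4641
v/c = √(0.4641) = 0.6812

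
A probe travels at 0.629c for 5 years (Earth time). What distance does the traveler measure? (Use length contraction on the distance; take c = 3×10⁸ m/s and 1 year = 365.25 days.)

Earth distance: d = v × t = 0.629c × 5 yr = 2.977×10¹⁶ m
γ = 1.286
d' = d/γ = 2.977×10¹⁶/1.286 = 2.315×10¹⁶ m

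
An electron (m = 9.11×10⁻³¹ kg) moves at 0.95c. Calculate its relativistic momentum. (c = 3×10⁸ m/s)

γ = 1/√(1 - 0.95²) = 3.2026
v = 0.95 × 3×10⁸ = 2.850×10⁸ m/s
p = γmv = 3.2026 × 9.11×10⁻³¹ × 2.850×10⁸ = 8.315×10⁻²² kg·m/s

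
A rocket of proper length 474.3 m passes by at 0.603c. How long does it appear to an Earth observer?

Proper length L₀ = 474.3 m
γ = 1/√(1 - 0.603²) = 1.2535
L = L₀/γ = 474.3/1.2535 = 378.4 m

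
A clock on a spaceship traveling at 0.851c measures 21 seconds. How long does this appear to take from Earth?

Proper time Δt₀ = 21 seconds
γ = 1/√(1 - 0.851²) = 1.9042
Δt = γΔt₀ = 1.9042 × 21 = 39.99 seconds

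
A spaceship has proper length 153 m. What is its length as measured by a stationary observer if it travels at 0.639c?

Proper length L₀ = 153 m
γ = 1/√(1 - 0.639²) = 1.300
L = L₀/γ = 153/1.300 = 117.7 m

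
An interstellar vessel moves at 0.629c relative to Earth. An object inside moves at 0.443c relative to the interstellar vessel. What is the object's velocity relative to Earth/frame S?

u = (u' + v)/(1 + u'v/c²)
Numerator: 0.443 + 0.629 = 1.072
Denominator: 1 + 0.278647 = 1.278647
u = 1.072/1.278647 = 0.8384c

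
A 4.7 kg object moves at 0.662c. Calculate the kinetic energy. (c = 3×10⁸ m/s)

γ = 1/√(1 - 0.662²) = 1.3342
γ - 1 = 0.3342
KE = (γ-1)mc² = 0.3342 × 4.7 × (3×10⁸)² = 1.414×10¹⁷ J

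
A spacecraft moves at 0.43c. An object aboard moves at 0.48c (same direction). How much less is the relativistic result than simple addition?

Classical: u' + v = 0.48 + 0.43 = 0.91c
Relativistic: u = (0.48 + 0.43)/(1 + 0.2064) = 0.91/1.2064 = 0.7543c
Difference: 0.91 - 0.7543 = 0.1557c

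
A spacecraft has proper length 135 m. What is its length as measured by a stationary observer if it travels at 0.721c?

Proper length L₀ = 135 m
γ = 1/√(1 - 0.721²) = 1.4431
L = L₀/γ = 135/1.4431 = 93.55 m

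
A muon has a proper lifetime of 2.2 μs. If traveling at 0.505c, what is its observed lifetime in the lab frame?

Proper lifetime τ₀ = 2.2 μs
γ = 1/√(1 - 0.505²) = 1.1586
τ = γτ₀ = 1.1586 × 2.2 μs = 2.549 μs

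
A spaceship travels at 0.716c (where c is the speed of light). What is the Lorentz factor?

v/c = 0.716, so (v/c)² = 0.512656
1 - (v/c)² = 0.487344
γ = 1/√(0.487344) = 1.432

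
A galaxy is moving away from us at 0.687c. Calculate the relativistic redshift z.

β = 0.687
(1+β)/(1-β) = 1.687/0.313 = 5.390
√(5.390) = 2.322
z = 2.322 - 1 = 1.322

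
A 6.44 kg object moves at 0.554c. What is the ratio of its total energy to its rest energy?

E = γmc², E₀ = mc²
E/E₀ = γ = 1/√(1 - 0.554²) = 1.201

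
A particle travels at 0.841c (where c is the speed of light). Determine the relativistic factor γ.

v/c = 0.841, so (v/c)² = 0.707281
1 - (v/c)² = 0.292719
γ = 1/√(0.292719) = 1.848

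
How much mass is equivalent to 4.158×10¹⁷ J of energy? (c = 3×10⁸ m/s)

From E = mc², we get m = E/c²
c² = (3×10⁸)² = 9×10¹⁶ m²/s²
m = 4.158×10¹⁷ / 9×10¹⁶ = 4.620 kg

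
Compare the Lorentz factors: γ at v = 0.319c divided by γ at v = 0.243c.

γ₁ = 1/√(1 - 0.319²) = 1.055
γ₂ = 1/√(1 - 0.243²) = 1.031
γ₁/γ₂ = 1.055/1.031 = 1.023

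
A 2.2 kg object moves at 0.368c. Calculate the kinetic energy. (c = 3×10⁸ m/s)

γ = 1/√(1 - 0.368²) = 1.07547
γ - 1 = 0.07547
KE = (γ-1)mc² = 0.07547 × 2.2 × (3×10⁸)² = 1.494×10¹⁶ J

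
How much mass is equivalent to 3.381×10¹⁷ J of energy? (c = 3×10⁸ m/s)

From E = mc², we get m = E/c²
c² = (3×10⁸)² = 9×10¹⁶ m²/s²
m = 3.381×10¹⁷ / 9×10¹⁶ = 3.757 kg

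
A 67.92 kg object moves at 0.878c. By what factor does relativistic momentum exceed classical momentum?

p_rel = γmv, p_class = mv
Ratio = γ = 1/√(1 - 0.878²) = 2.089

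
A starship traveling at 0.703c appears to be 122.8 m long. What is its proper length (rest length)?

Contracted length L = 122.8 m
γ = 1/√(1 - 0.703²) = 1.406
L₀ = γL = 1.406 × 122.8 = 172.7 m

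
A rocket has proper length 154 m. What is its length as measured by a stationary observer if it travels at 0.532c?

Proper length L₀ = 154 m
γ = 1/√(1 - 0.532²) = 1.181
L = L₀/γ = 154/1.181 = 130.4 m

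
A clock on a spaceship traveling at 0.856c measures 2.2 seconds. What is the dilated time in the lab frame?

Proper time Δt₀ = 2.2 seconds
γ = 1/√(1 - 0.856²) = 1.93433
Δt = γΔt₀ = 1.93433 × 2.2 = 4.256 seconds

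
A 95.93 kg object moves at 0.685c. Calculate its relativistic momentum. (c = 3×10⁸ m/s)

γ = 1/√(1 - 0.685²) = 1.3726
v = 0.685 × 3×10⁸ = 2.055×10⁸ m/s
p = γmv = 1.3726 × 95.93 × 2.055×10⁸ = 2.706×10¹⁰ kg·m/s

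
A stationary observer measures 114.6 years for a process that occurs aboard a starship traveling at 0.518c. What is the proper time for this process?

Dilated time Δt = 114.6 years
γ = 1/√(1 - 0.518²) = 1.169
Δt₀ = Δt/γ = 114.6/1.169 = 98.03 years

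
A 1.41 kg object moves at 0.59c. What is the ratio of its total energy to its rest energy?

E = γmc², E₀ = mc²
E/E₀ = γ = 1/√(1 - 0.59²) = 1.239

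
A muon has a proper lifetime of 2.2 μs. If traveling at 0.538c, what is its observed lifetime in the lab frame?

Proper lifetime τ₀ = 2.2 μs
γ = 1/√(1 - 0.538²) = 1.1863
τ = γτ₀ = 1.1863 × 2.2 μs = 2.610 μs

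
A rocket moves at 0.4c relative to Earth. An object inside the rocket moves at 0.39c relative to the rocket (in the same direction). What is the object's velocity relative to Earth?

u = (u' + v)/(1 + u'v/c²)
Numerator: 0.39 + 0.4 = 0.79
Denominator: 1 + 0.156 = 1.156
u = 0.79/1.156 = 0.6834c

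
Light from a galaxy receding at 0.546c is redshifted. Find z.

β = 0.546
(1+β)/(1-β) = 1.546/0.454 = 3.405
√(3.405) = 1.8453
z = 1.8453 - 1 = 0.8453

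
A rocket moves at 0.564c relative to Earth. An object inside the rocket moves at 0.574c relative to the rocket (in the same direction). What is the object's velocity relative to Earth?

u = (u' + v)/(1 + u'v/c²)
Numerator: 0.574 + 0.564 = 1.138
Denominator: 1 + 0.323736 = 1.323736
u = 1.138/1.323736 = 0.8597c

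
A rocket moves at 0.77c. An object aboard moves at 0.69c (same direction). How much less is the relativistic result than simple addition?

Classical: u' + v = 0.69 + 0.77 = 1.46c
Relativistic: u = (0.69 + 0.77)/(1 + 0.5313) = 1.46/1.5313 = 0.9534c
Difference: 1.46 - 0.9534 = 0.5066c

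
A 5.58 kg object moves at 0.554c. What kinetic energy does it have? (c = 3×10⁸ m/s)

γ = 1/√(1 - 0.554²) = 1.2012
γ - 1 = 0.2012
KE = (γ-1)mc² = 0.2012 × 5.58 × (3×10⁸)² = 1.010×10¹⁷ J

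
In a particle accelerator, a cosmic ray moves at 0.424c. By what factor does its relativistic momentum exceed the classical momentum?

p_rel = γmv, p_class = mv
Ratio = γ = 1/√(1 - 0.424²)
= 1/√(0.820224) = 1.104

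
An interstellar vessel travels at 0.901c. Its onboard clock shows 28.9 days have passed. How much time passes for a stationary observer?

Proper time Δt₀ = 28.9 days
γ = 1/√(1 - 0.901²) = 2.3051
Δt = γΔt₀ = 2.3051 × 28.9 = 66.62 days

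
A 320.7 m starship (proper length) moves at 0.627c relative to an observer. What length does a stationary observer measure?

Proper length L₀ = 320.7 m
γ = 1/√(1 - 0.627²) = 1.284
L = L₀/γ = 320.7/1.284 = 249.8 m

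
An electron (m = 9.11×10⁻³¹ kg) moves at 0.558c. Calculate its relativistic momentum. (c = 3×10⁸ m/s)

γ = 1/√(1 - 0.558²) = 1.205
v = 0.558 × 3×10⁸ = 1.674×10⁸ m/s
p = γmv = 1.205 × 9.11×10⁻³¹ × 1.674×10⁸ = 1.838×10⁻²² kg·m/s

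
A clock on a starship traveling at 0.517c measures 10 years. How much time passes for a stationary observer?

Proper time Δt₀ = 10 years
γ = 1/√(1 - 0.517²) = 1.168
Δt = γΔt₀ = 1.168 × 10 = 11.68 years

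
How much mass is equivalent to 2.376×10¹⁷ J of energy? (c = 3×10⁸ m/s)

From E = mc², we get m = E/c²
c² = (3×10⁸)² = 9×10¹⁶ m²/s²
m = 2.376×10¹⁷ / 9×10¹⁶ = 2.640 kg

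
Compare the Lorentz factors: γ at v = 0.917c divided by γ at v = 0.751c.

γ₁ = 1/√(1 - 0.917²) = 2.5070
γ₂ = 1/√(1 - 0.751²) = 1.5145
γ₁/γ₂ = 2.5070/1.5145 = 1.655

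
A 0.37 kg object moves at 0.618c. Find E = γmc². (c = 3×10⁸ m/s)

γ = 1/√(1 - 0.618²) = 1.272
mc² = 0.37 × (3×10⁸)² = 3.330×10¹⁶ J
E = γmc² = 1.272 × 3.330×10¹⁶ = 4.236×10¹⁶ J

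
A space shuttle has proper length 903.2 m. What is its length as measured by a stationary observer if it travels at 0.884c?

Proper length L₀ = 903.2 m
γ = 1/√(1 - 0.884²) = 2.1391
L = L₀/γ = 903.2/2.1391 = 422.2 m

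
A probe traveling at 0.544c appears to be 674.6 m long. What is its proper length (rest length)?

Contracted length L = 674.6 m
γ = 1/√(1 - 0.544²) = 1.1918
L₀ = γL = 1.1918 × 674.6 = 804.0 m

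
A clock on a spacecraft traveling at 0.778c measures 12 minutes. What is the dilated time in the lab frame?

Proper time Δt₀ = 12 minutes
γ = 1/√(1 - 0.778²) = 1.592
Δt = γΔt₀ = 1.592 × 12 = 19.10 minutes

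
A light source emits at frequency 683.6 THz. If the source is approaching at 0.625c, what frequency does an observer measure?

β = v/c = 0.625
(1+β)/(1-β) = 1.625/0.375 = 4.333
Doppler factor = √(4.333) = 2.082
f_obs = 683.6 × 2.082 = 1423 THz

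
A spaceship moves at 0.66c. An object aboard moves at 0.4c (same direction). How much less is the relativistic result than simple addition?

Classical: u' + v = 0.4 + 0.66 = 1.06c
Relativistic: u = (0.4 + 0.66)/(1 + 0.264) = 1.06/1.264 = 0.8386c
Difference: 1.06 - 0.8386 = 0.2214c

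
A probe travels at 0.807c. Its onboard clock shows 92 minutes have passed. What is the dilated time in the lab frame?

Proper time Δt₀ = 92 minutes
γ = 1/√(1 - 0.807²) = 1.693
Δt = γΔt₀ = 1.693 × 92 = 155.8 minutes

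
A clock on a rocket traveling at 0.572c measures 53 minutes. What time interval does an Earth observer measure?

Proper time Δt₀ = 53 minutes
γ = 1/√(1 - 0.572²) = 1.219
Δt = γΔt₀ = 1.219 × 53 = 64.61 minutes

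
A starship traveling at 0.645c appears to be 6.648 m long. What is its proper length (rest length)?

Contracted length L = 6.648 m
γ = 1/√(1 - 0.645²) = 1.308588
L₀ = γL = 1.308588 × 6.648 = 8.699 m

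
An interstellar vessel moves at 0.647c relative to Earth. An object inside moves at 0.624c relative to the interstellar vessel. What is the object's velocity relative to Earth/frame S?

u = (u' + v)/(1 + u'v/c²)
Numerator: 0.624 + 0.647 = 1.271
Denominator: 1 + 0.403728 = 1.403728
u = 1.271/1.403728 = 0.9054c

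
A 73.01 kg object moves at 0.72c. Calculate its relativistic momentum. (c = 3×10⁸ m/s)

γ = 1/√(1 - 0.72²) = 1.441
v = 0.72 × 3×10⁸ = 2.160×10⁸ m/s
p = γmv = 1.441 × 73.01 × 2.160×10⁸ = 2.272×10¹⁰ kg·m/s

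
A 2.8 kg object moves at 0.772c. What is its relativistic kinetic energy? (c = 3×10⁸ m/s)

γ = 1/√(1 - 0.772²) = 1.5733
γ - 1 = 0.5733
KE = (γ-1)mc² = 0.5733 × 2.8 × (3×10⁸)² = 1.445×10¹⁷ J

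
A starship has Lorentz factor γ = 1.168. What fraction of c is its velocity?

From γ = 1/√(1 - v²/c²):
1/γ² = 1/1.168² = 0.7330
v²/c² = 1 - 0.7330 = 0.2670
v/c = √(0.2670) = 0.5167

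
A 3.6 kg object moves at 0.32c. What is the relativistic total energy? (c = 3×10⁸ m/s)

γ = 1/√(1 - 0.32²) = 1.0555
mc² = 3.6 × (3×10⁸)² = 3.240×10¹⁷ J
E = γmc² = 1.0555 × 3.240×10¹⁷ = 3.420×10¹⁷ J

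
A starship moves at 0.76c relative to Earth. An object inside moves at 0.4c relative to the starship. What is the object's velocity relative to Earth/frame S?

u = (u' + v)/(1 + u'v/c²)
Numerator: 0.4 + 0.76 = 1.16
Denominator: 1 + 0.304 = 1.304
u = 1.16/1.304 = 0.8896c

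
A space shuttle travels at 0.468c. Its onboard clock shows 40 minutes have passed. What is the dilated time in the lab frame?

Proper time Δt₀ = 40 minutes
γ = 1/√(1 - 0.468²) = 1.1316
Δt = γΔt₀ = 1.1316 × 40 = 45.26 minutes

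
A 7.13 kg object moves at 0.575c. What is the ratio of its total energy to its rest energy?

E = γmc², E₀ = mc²
E/E₀ = γ = 1/√(1 - 0.575²) = 1.222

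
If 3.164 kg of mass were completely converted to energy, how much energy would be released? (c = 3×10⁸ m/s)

Using E = mc²:
c² = (3×10⁸)² = 9×10¹⁶ m²/s²
E = 3.164 × 9×10¹⁶ = 2.848×10¹⁷ J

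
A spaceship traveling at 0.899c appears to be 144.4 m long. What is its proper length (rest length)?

Contracted length L = 144.4 m
γ = 1/√(1 - 0.899²) = 2.283
L₀ = γL = 2.283 × 144.4 = 329.7 m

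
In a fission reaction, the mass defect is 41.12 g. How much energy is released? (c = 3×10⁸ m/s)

Convert mass defect: Δm = 41.12 g = 0.04112 kg
E = Δm·c² = 0.04112 × (3×10⁸)²
= 0.04112 × 9×10¹⁶ = 3.701×10¹⁵ J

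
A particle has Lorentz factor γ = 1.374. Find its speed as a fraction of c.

From γ = 1/√(1 - v²/c²):
1/γ² = 1/1.374² = 0.5297
v²/c² = 1 - 0.5297 = 0.4703
v/c = √(0.4703) = 0.6858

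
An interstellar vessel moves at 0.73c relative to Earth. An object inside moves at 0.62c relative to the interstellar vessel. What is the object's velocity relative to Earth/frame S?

u = (u' + v)/(1 + u'v/c²)
Numerator: 0.62 + 0.73 = 1.35
Denominator: 1 + 0.4526 = 1.4526
u = 1.35/1.4526 = 0.9294c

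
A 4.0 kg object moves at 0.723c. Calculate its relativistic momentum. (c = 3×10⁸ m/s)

γ = 1/√(1 - 0.723²) = 1.4475
v = 0.723 × 3×10⁸ = 2.169×10⁸ m/s
p = γmv = 1.4475 × 4.0 × 2.169×10⁸ = 1.256×10⁹ kg·m/s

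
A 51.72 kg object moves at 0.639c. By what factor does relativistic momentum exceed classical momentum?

p_rel = γmv, p_class = mv
Ratio = γ = 1/√(1 - 0.639²) = 1.300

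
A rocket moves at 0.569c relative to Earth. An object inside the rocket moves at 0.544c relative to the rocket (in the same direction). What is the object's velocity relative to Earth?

u = (u' + v)/(1 + u'v/c²)
Numerator: 0.544 + 0.569 = 1.113
Denominator: 1 + 0.309536 = 1.309536
u = 1.113/1.309536 = 0.8499c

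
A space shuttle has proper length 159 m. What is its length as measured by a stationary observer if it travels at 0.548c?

Proper length L₀ = 159 m
γ = 1/√(1 - 0.548²) = 1.1955
L = L₀/γ = 159/1.1955 = 133.0 m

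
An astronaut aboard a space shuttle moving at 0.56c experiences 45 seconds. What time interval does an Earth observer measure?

Proper time Δt₀ = 45 seconds
γ = 1/√(1 - 0.56²) = 1.207
Δt = γΔt₀ = 1.207 × 45 = 54.32 seconds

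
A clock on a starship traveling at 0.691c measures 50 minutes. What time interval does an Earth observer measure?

Proper time Δt₀ = 50 minutes
γ = 1/√(1 - 0.691²) = 1.3834
Δt = γΔt₀ = 1.3834 × 50 = 69.17 minutes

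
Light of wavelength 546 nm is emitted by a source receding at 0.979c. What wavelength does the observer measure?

β = 0.979
Wavelength Doppler factor = √(1.979/0.021) = √(94.238) = 9.7076
λ_obs = 546 × 9.7076 = 5300 nm (redshift)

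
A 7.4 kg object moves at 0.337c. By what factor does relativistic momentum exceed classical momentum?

p_rel = γmv, p_class = mv
Ratio = γ = 1/√(1 - 0.337²) = 1.062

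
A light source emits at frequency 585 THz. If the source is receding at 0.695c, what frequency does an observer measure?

β = v/c = 0.695
(1-β)/(1+β) = 0.305/1.695 = 0.17994
Doppler factor = √(0.17994) = 0.4242
f_obs = 585 × 0.4242 = 248.2 THz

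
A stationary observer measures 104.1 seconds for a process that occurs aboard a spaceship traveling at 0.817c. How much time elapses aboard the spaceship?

Dilated time Δt = 104.1 seconds
γ = 1/√(1 - 0.817²) = 1.734
Δt₀ = Δt/γ = 104.1/1.734 = 60.03 seconds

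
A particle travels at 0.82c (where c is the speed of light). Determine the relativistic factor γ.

v/c = 0.82, so (v/c)² = 0.6724
1 - (v/c)² = 0.3276
γ = 1/√(0.3276) = 1.747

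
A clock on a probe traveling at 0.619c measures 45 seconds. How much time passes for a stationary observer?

Proper time Δt₀ = 45 seconds
γ = 1/√(1 - 0.619²) = 1.2733
Δt = γΔt₀ = 1.2733 × 45 = 57.30 seconds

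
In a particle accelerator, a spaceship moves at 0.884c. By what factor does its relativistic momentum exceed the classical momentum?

p_rel = γmv, p_class = mv
Ratio = γ = 1/√(1 - 0.884²)
= 1/√(0.218544) = 2.139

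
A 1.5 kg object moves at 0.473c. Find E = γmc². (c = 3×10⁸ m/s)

γ = 1/√(1 - 0.473²) = 1.135
mc² = 1.5 × (3×10⁸)² = 1.350×10¹⁷ J
E = γmc² = 1.135 × 1.350×10¹⁷ = 1.532×10¹⁷ J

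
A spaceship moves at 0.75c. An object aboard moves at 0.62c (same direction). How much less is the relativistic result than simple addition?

Classical: u' + v = 0.62 + 0.75 = 1.37c
Relativistic: u = (0.62 + 0.75)/(1 + 0.465) = 1.37/1.465 = 0.9352c
Difference: 1.37 - 0.9352 = 0.4348c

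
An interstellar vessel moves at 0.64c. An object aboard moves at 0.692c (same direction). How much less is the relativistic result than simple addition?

Classical: u' + v = 0.692 + 0.64 = 1.332c
Relativistic: u = (0.692 + 0.64)/(1 + 0.44288) = 1.332/1.44288 = 0.9232c
Difference: 1.332 - 0.9232 = 0.4088c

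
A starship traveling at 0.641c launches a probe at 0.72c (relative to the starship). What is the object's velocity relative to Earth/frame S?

u = (u' + v)/(1 + u'v/c²)
Numerator: 0.72 + 0.641 = 1.361
Denominator: 1 + 0.46152 = 1.46152
u = 1.361/1.46152 = 0.9312c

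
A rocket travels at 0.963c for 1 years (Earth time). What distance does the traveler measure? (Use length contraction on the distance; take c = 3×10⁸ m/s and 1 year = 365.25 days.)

Earth distance: d = v × t = 0.963c × 1 yr = 9.117×10¹⁵ m
γ = 3.711
d' = d/γ = 9.117×10¹⁵/3.711 = 2.457×10¹⁵ m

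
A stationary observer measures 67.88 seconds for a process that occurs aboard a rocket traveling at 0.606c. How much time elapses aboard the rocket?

Dilated time Δt = 67.88 seconds
γ = 1/√(1 - 0.606²) = 1.257
Δt₀ = Δt/γ = 67.88/1.257 = 54.00 seconds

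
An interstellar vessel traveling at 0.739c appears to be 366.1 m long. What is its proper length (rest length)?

Contracted length L = 366.1 m
γ = 1/√(1 - 0.739²) = 1.4843
L₀ = γL = 1.4843 × 366.1 = 543.4 m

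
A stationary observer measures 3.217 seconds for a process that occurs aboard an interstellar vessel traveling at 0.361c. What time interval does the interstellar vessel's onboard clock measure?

Dilated time Δt = 3.217 seconds
γ = 1/√(1 - 0.361²) = 1.0723
Δt₀ = Δt/γ = 3.217/1.0723 = 3.000 seconds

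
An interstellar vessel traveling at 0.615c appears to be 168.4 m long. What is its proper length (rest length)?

Contracted length L = 168.4 m
γ = 1/√(1 - 0.615²) = 1.2682
L₀ = γL = 1.2682 × 168.4 = 213.6 m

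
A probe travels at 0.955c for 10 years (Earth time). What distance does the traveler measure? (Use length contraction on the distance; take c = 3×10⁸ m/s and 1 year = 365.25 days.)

Earth distance: d = v × t = 0.955c × 10 yr = 9.041×10¹⁶ m
γ = 3.371
d' = d/γ = 9.041×10¹⁶/3.371 = 2.682×10¹⁶ m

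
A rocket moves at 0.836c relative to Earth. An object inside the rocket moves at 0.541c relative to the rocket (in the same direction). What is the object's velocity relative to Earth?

u = (u' + v)/(1 + u'v/c²)
Numerator: 0.541 + 0.836 = 1.377
Denominator: 1 + 0.452276 = 1.452276
u = 1.377/1.452276 = 0.9482c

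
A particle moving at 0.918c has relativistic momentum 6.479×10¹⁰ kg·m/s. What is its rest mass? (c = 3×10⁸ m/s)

γ = 1/√(1 - 0.918²) = 2.5216
v = 0.918 × 3×10⁸ = 2.754×10⁸ m/s
m = p/(γv) = 6.479×10¹⁰/(2.5216 × 2.754×10⁸) = 93.30 kg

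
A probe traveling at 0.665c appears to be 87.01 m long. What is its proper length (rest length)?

Contracted length L = 87.01 m
γ = 1/√(1 - 0.665²) = 1.339
L₀ = γL = 1.339 × 87.01 = 116.5 m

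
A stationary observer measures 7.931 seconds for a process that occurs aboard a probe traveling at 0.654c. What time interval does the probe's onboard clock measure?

Dilated time Δt = 7.931 seconds
γ = 1/√(1 - 0.654²) = 1.3219
Δt₀ = Δt/γ = 7.931/1.3219 = 6.000 seconds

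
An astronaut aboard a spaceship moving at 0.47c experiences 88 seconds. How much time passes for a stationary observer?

Proper time Δt₀ = 88 seconds
γ = 1/√(1 - 0.47²) = 1.133
Δt = γΔt₀ = 1.133 × 88 = 99.70 seconds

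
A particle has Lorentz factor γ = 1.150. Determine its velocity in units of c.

From γ = 1/√(1 - v²/c²):
1/γ² = 1/1.150² = 0.75614
v²/c² = 1 - 0.75614 = 0.24386
v/c = √(0.24386) = 0.4938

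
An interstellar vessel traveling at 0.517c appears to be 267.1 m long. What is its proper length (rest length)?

Contracted length L = 267.1 m
γ = 1/√(1 - 0.517²) = 1.168
L₀ = γL = 1.168 × 267.1 = 312.0 m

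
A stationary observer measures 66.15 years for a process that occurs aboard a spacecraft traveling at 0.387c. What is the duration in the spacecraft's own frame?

Dilated time Δt = 66.15 years
γ = 1/√(1 - 0.387²) = 1.0845
Δt₀ = Δt/γ = 66.15/1.0845 = 61.00 years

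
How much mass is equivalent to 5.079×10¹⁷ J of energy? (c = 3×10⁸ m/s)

From E = mc², we get m = E/c²
c² = (3×10⁸)² = 9×10¹⁶ m²/s²
m = 5.079×10¹⁷ / 9×10¹⁶ = 5.643 kg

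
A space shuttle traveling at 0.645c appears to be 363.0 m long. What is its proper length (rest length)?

Contracted length L = 363.0 m
γ = 1/√(1 - 0.645²) = 1.3086
L₀ = γL = 1.3086 × 363.0 = 475.0 m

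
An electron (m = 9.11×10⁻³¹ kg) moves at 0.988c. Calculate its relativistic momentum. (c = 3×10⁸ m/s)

γ = 1/√(1 - 0.988²) = 6.474
v = 0.988 × 3×10⁸ = 2.964×10⁸ m/s
p = γmv = 6.474 × 9.11×10⁻³¹ × 2.964×10⁸ = 1.748×10⁻²¹ kg·m/s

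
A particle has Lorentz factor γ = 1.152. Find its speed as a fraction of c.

From γ = 1/√(1 - v²/c²):
1/γ² = 1/1.152² = 0.7535
v²/c² = 1 - 0.7535 = 0.2465
v/c = √(0.2465) = 0.4965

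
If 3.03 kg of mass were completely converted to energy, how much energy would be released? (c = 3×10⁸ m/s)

Using E = mc²:
c² = (3×10⁸)² = 9×10¹⁶ m²/s²
E = 3.03 × 9×10¹⁶ = 2.727×10¹⁷ J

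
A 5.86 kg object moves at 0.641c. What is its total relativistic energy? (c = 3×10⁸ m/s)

γ = 1/√(1 - 0.641²) = 1.3029
mc² = 5.86 × (3×10⁸)² = 5.274×10¹⁷ J
E = γmc² = 1.3029 × 5.274×10¹⁷ = 6.871×10¹⁷ J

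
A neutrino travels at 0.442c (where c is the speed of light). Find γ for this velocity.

v/c = 0.442, so (v/c)² = 0.195364
1 - (v/c)² = 0.804636
γ = 1/√(0.804636) = 1.115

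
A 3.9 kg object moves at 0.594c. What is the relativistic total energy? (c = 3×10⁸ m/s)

γ = 1/√(1 - 0.594²) = 1.243
mc² = 3.9 × (3×10⁸)² = 3.510×10¹⁷ J
E = γmc² = 1.243 × 3.510×10¹⁷ = 4.363×10¹⁷ J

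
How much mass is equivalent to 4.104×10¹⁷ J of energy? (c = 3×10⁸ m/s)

From E = mc², we get m = E/c²
c² = (3×10⁸)² = 9×10¹⁶ m²/s²
m = 4.104×10¹⁷ / 9×10¹⁶ = 4.560 kg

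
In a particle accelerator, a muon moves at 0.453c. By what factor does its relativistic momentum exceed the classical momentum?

p_rel = γmv, p_class = mv
Ratio = γ = 1/√(1 - 0.453²)
= 1/√(0.794791) = 1.122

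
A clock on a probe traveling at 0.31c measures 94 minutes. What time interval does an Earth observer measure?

Proper time Δt₀ = 94 minutes
γ = 1/√(1 - 0.31²) = 1.0518
Δt = γΔt₀ = 1.0518 × 94 = 98.87 minutes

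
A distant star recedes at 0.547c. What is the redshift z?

β = 0.547
(1+β)/(1-β) = 1.547/0.453 = 3.415
√(3.415) = 1.848
z = 1.848 - 1 = 0.8480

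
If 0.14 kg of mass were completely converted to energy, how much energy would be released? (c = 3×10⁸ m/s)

Using E = mc²:
c² = (3×10⁸)² = 9×10¹⁶ m²/s²
E = 0.14 × 9×10¹⁶ = 1.260×10¹⁶ J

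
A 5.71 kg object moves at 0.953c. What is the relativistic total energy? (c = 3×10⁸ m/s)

γ = 1/√(1 - 0.953²) = 3.301
mc² = 5.71 × (3×10⁸)² = 5.139×10¹⁷ J
E = γmc² = 3.301 × 5.139×10¹⁷ = 1.696×10¹⁸ J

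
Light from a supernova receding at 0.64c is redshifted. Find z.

β = 0.64
(1+β)/(1-β) = 1.64/0.36 = 4.556
√(4.556) = 2.134
z = 2.134 - 1 = 1.134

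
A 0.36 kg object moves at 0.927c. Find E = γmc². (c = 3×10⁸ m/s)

γ = 1/√(1 - 0.927²) = 2.66623
mc² = 0.36 × (3×10⁸)² = 3.240×10¹⁶ J
E = γmc² = 2.66623 × 3.240×10¹⁶ = 8.639×10¹⁶ J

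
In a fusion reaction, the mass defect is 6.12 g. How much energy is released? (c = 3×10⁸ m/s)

Convert mass defect: Δm = 6.12 g = 0.00612 kg
E = Δm·c² = 0.00612 × (3×10⁸)²
= 0.00612 × 9×10¹⁶ = 5.508×10¹⁴ J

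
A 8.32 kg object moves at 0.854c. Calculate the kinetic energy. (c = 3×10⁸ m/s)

γ = 1/√(1 - 0.854²) = 1.92207
γ - 1 = 0.92207
KE = (γ-1)mc² = 0.92207 × 8.32 × (3×10⁸)² = 6.904×10¹⁷ J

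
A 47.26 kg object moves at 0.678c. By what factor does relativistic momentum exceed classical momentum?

p_rel = γmv, p_class = mv
Ratio = γ = 1/√(1 - 0.678²) = 1.360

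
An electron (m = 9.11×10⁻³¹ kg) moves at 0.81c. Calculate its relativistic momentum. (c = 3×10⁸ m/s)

γ = 1/√(1 - 0.81²) = 1.7052
v = 0.81 × 3×10⁸ = 2.430×10⁸ m/s
p = γmv = 1.7052 × 9.11×10⁻³¹ × 2.430×10⁸ = 3.775×10⁻²² kg·m/s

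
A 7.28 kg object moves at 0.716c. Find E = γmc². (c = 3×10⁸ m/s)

γ = 1/√(1 - 0.716²) = 1.43246
mc² = 7.28 × (3×10⁸)² = 6.552×10¹⁷ J
E = γmc² = 1.43246 × 6.552×10¹⁷ = 9.385×10¹⁷ J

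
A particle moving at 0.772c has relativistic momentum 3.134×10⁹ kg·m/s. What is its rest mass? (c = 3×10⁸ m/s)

γ = 1/√(1 - 0.772²) = 1.5733
v = 0.772 × 3×10⁸ = 2.316×10⁸ m/s
m = p/(γv) = 3.134×10⁹/(1.5733 × 2.316×10⁸) = 8.601 kg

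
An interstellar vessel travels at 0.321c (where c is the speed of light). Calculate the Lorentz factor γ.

v/c = 0.321, so (v/c)² = 0.103041
1 - (v/c)² = 0.896959
γ = 1/√(0.896959) = 1.056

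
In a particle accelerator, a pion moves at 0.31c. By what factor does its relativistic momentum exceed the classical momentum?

p_rel = γmv, p_class = mv
Ratio = γ = 1/√(1 - 0.31²)
= 1/√(0.9039) = 1.052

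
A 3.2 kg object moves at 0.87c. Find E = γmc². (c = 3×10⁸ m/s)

γ = 1/√(1 - 0.87²) = 2.028
mc² = 3.2 × (3×10⁸)² = 2.880×10¹⁷ J
E = γmc² = 2.028 × 2.880×10¹⁷ = 5.841×10¹⁷ J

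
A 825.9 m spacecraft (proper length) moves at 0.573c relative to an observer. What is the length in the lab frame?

Proper length L₀ = 825.9 m
γ = 1/√(1 - 0.573²) = 1.2202
L = L₀/γ = 825.9/1.2202 = 676.9 m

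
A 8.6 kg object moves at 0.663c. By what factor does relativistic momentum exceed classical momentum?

p_rel = γmv, p_class = mv
Ratio = γ = 1/√(1 - 0.663²) = 1.336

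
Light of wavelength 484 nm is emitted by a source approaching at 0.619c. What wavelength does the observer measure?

β = 0.619
Wavelength Doppler factor = √(0.381/1.619) = √(0.2353) = 0.4851
λ_obs = 484 × 0.4851 = 234.8 nm (blueshift)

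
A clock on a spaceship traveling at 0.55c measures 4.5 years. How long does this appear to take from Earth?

Proper time Δt₀ = 4.5 years
γ = 1/√(1 - 0.55²) = 1.1974
Δt = γΔt₀ = 1.1974 × 4.5 = 5.388 years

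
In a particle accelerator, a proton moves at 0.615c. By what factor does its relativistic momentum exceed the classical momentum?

p_rel = γmv, p_class = mv
Ratio = γ = 1/√(1 - 0.615²)
= 1/√(0.621775) = 1.268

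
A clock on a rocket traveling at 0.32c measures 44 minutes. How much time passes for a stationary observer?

Proper time Δt₀ = 44 minutes
γ = 1/√(1 - 0.32²) = 1.0555
Δt = γΔt₀ = 1.0555 × 44 = 46.44 minutes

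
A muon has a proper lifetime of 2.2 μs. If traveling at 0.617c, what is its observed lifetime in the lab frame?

Proper lifetime τ₀ = 2.2 μs
γ = 1/√(1 - 0.617²) = 1.271
τ = γτ₀ = 1.271 × 2.2 μs = 2.796 μs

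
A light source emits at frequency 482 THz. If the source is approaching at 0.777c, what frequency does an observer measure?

β = v/c = 0.777
(1+β)/(1-β) = 1.777/0.223 = 7.969
Doppler factor = √(7.969) = 2.823
f_obs = 482 × 2.823 = 1361 THz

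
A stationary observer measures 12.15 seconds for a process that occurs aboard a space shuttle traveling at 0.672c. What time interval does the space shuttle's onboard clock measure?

Dilated time Δt = 12.15 seconds
γ = 1/√(1 - 0.672²) = 1.3503
Δt₀ = Δt/γ = 12.15/1.3503 = 8.998 seconds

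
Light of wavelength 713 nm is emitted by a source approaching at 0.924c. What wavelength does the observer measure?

β = 0.924
Wavelength Doppler factor = √(0.076/1.924) = √(0.03950) = 0.1987
λ_obs = 713 × 0.1987 = 141.7 nm (blueshift)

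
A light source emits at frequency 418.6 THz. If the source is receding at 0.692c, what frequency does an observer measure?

β = v/c = 0.692
(1-β)/(1+β) = 0.308/1.692 = 0.182033
Doppler factor = √(0.182033) = 0.4267
f_obs = 418.6 × 0.4267 = 178.6 THz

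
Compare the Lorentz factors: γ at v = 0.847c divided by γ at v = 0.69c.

γ₁ = 1/√(1 - 0.847²) = 1.8811
γ₂ = 1/√(1 - 0.69²) = 1.3816
γ₁/γ₂ = 1.8811/1.3816 = 1.362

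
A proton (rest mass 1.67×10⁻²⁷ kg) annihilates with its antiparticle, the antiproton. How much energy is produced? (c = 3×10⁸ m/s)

Both particles have the same rest mass, so total mass = 2m
E = 2m·c² = 2 × 1.67×10⁻²⁷ × (3×10⁸)²
= 2 × 1.67×10⁻²⁷ × 9×10¹⁶
= 3.006×10⁻¹⁰ J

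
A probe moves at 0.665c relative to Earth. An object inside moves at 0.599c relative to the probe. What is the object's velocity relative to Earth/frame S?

u = (u' + v)/(1 + u'v/c²)
Numerator: 0.599 + 0.665 = 1.264
Denominator: 1 + 0.398335 = 1.398335
u = 1.264/1.398335 = 0.9039c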